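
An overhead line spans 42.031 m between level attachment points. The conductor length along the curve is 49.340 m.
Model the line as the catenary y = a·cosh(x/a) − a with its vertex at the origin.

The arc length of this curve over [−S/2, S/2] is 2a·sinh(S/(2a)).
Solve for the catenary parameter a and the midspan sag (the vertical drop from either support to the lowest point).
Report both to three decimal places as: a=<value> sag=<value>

seed: a₀ = √(S³/(24(L−S))) = √(42.031³/(24·7.309)) = 20.574059
iter 1: u=1.021456  f(a)=+3.909e-01  f'(a)=-7.875e-01  a ← 20.574059 − (+3.909e-01/-7.875e-01) = 21.070483
iter 2: u=0.997391  f(a)=+1.460e-02  f'(a)=-7.296e-01  a ← 21.070483 − (+1.460e-02/-7.296e-01) = 21.090487
iter 3: u=0.996445  f(a)=+2.210e-05  f'(a)=-7.274e-01  a ← 21.090487 − (+2.210e-05/-7.274e-01) = 21.090517
iter 4: u=0.996443  f(a)=+5.081e-11  f'(a)=-7.274e-01  a ← 21.090517 − (+5.081e-11/-7.274e-01) = 21.090517
iter 5: u=0.996443  f(a)=+7.105e-15  f'(a)=-7.274e-01  a ← 21.090517 − (+7.105e-15/-7.274e-01) = 21.090517
converged: |Δa| < 1e-12 after 5 iterations
sag = a·(cosh(S/(2a)) − 1) = 21.090517·(cosh(0.996443) − 1) = 11.365897
T_max/T_min = cosh(S/(2a)) = 1.538910

a=21.091 sag=11.366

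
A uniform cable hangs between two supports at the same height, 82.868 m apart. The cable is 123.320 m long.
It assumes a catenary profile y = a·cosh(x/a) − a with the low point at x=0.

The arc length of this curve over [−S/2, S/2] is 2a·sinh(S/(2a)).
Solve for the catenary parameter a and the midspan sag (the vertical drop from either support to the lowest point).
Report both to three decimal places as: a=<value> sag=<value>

a=25.816 sag=41.030

seed: a₀ = √(S³/(24(L−S))) = √(82.868³/(24·40.452)) = 24.210551
iter 1: u=1.711403  f(a)=+6.354e+00  f'(a)=-4.429e+00  a ← 24.210551 − (+6.354e+00/-4.429e+00) = 25.645414
iter 2: u=1.615649  f(a)=+6.087e-01  f'(a)=-3.617e+00  a ← 25.645414 − (+6.087e-01/-3.617e+00) = 25.813693
iter 3: u=1.605117  f(a)=+6.893e-03  f'(a)=-3.536e+00  a ← 25.813693 − (+6.893e-03/-3.536e+00) = 25.815643
iter 4: u=1.604996  f(a)=+9.059e-07  f'(a)=-3.535e+00  a ← 25.815643 − (+9.059e-07/-3.535e+00) = 25.815643
iter 5: u=1.604996  f(a)=+4.263e-14  f'(a)=-3.535e+00  a ← 25.815643 − (+4.263e-14/-3.535e+00) = 25.815643
converged: |Δa| < 1e-12 after 5 iterations
sag = a·(cosh(S/(2a)) − 1) = 25.815643·(cosh(1.604996) − 1) = 41.030472
T_max/T_min = cosh(S/(2a)) = 2.589365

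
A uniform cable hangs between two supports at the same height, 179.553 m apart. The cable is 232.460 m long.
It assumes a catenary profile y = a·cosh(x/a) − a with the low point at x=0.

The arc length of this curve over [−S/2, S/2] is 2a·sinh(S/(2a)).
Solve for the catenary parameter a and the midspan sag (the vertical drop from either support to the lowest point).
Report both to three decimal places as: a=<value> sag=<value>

a=70.321 sag=65.526

seed: a₀ = √(S³/(24(L−S))) = √(179.553³/(24·52.907)) = 67.519126
iter 1: u=1.329645  f(a)=+4.879e+00  f'(a)=-1.862e+00  a ← 67.519126 − (+4.879e+00/-1.862e+00) = 70.138788
iter 2: u=1.279984  f(a)=+2.983e-01  f'(a)=-1.641e+00  a ← 70.138788 − (+2.983e-01/-1.641e+00) = 70.320578
iter 3: u=1.276675  f(a)=+1.276e-03  f'(a)=-1.627e+00  a ← 70.320578 − (+1.276e-03/-1.627e+00) = 70.321362
iter 4: u=1.276660  f(a)=+2.356e-08  f'(a)=-1.627e+00  a ← 70.321362 − (+2.356e-08/-1.627e+00) = 70.321362
iter 5: u=1.276660  f(a)=+2.842e-14  f'(a)=-1.627e+00  a ← 70.321362 − (+2.842e-14/-1.627e+00) = 70.321362
converged: |Δa| < 1e-12 after 5 iterations
sag = a·(cosh(S/(2a)) − 1) = 70.321362·(cosh(1.276660) − 1) = 65.526004
T_max/T_min = cosh(S/(2a)) = 1.931808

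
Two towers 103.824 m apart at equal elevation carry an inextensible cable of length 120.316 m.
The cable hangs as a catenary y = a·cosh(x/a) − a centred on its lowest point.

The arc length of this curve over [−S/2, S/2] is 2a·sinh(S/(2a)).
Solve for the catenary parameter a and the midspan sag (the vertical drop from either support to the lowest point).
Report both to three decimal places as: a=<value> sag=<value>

seed: a₀ = √(S³/(24(L−S))) = √(103.824³/(24·16.492)) = 53.174615
iter 1: u=0.976255  f(a)=+8.040e-01  f'(a)=-6.815e-01  a ← 53.174615 − (+8.040e-01/-6.815e-01) = 54.354396
iter 2: u=0.955065  f(a)=+2.754e-02  f'(a)=-6.355e-01  a ← 54.354396 − (+2.754e-02/-6.355e-01) = 54.397724
iter 3: u=0.954305  f(a)=+3.484e-05  f'(a)=-6.339e-01  a ← 54.397724 − (+3.484e-05/-6.339e-01) = 54.397779
iter 4: u=0.954304  f(a)=+5.592e-11  f'(a)=-6.339e-01  a ← 54.397779 − (+5.592e-11/-6.339e-01) = 54.397779
iter 5: u=0.954304  f(a)=-1.421e-14  f'(a)=-6.339e-01  a ← 54.397779 − (-1.421e-14/-6.339e-01) = 54.397779
converged: |Δa| < 1e-12 after 5 iterations
sag = a·(cosh(S/(2a)) − 1) = 54.397779·(cosh(0.954304) − 1) = 26.707728
T_max/T_min = cosh(S/(2a)) = 1.490971

a=54.398 sag=26.708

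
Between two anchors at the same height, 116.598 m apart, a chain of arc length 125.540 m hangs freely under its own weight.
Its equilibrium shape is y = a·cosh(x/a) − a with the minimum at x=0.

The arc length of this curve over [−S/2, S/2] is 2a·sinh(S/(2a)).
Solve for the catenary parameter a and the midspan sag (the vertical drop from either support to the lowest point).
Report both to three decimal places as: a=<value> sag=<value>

seed: a₀ = √(S³/(24(L−S))) = √(116.598³/(24·8.942)) = 85.943631
iter 1: u=0.678340  f(a)=+2.080e-01  f'(a)=-2.178e-01  a ← 85.943631 − (+2.080e-01/-2.178e-01) = 86.898528
iter 2: u=0.670886  f(a)=+3.517e-03  f'(a)=-2.105e-01  a ← 86.898528 − (+3.517e-03/-2.105e-01) = 86.915237
iter 3: u=0.670757  f(a)=+1.044e-06  f'(a)=-2.104e-01  a ← 86.915237 − (+1.044e-06/-2.104e-01) = 86.915242
iter 4: u=0.670757  f(a)=+8.527e-14  f'(a)=-2.104e-01  a ← 86.915242 − (+8.527e-14/-2.104e-01) = 86.915242
converged: |Δa| < 1e-12 after 4 iterations
sag = a·(cosh(S/(2a)) − 1) = 86.915242·(cosh(0.670757) − 1) = 20.296381
T_max/T_min = cosh(S/(2a)) = 1.233519

a=86.915 sag=20.296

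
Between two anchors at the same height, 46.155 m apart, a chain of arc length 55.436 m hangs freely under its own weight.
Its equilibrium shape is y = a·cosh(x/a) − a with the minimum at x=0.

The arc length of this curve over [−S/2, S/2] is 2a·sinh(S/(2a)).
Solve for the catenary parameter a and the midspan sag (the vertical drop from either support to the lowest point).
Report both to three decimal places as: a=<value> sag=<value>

seed: a₀ = √(S³/(24(L−S))) = √(46.155³/(24·9.281)) = 21.009955
iter 1: u=1.098408  f(a)=+5.762e-01  f'(a)=-9.948e-01  a ← 21.009955 − (+5.762e-01/-9.948e-01) = 21.589213
iter 2: u=1.068937  f(a)=+2.469e-02  f'(a)=-9.112e-01  a ← 21.589213 − (+2.469e-02/-9.112e-01) = 21.616310
iter 3: u=1.067597  f(a)=+4.982e-05  f'(a)=-9.075e-01  a ← 21.616310 − (+4.982e-05/-9.075e-01) = 21.616365
iter 4: u=1.067594  f(a)=+2.038e-10  f'(a)=-9.075e-01  a ← 21.616365 − (+2.038e-10/-9.075e-01) = 21.616365
iter 5: u=1.067594  f(a)=-7.105e-15  f'(a)=-9.075e-01  a ← 21.616365 − (-7.105e-15/-9.075e-01) = 21.616365
converged: |Δa| < 1e-12 after 5 iterations
sag = a·(cosh(S/(2a)) − 1) = 21.616365·(cosh(1.067594) − 1) = 13.534094
T_max/T_min = cosh(S/(2a)) = 1.626104

a=21.616 sag=13.534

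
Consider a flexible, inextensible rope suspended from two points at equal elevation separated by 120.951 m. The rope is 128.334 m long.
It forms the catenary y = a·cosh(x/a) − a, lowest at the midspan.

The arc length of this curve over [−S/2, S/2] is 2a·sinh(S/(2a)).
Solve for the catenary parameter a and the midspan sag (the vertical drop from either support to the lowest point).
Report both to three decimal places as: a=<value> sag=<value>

seed: a₀ = √(S³/(24(L−S))) = √(120.951³/(24·7.383)) = 99.929138
iter 1: u=0.605184  f(a)=+1.364e-01  f'(a)=-1.532e-01  a ← 99.929138 − (+1.364e-01/-1.532e-01) = 100.819103
iter 2: u=0.599842  f(a)=+1.843e-03  f'(a)=-1.491e-01  a ← 100.819103 − (+1.843e-03/-1.491e-01) = 100.831464
iter 3: u=0.599768  f(a)=+3.470e-07  f'(a)=-1.491e-01  a ← 100.831464 − (+3.470e-07/-1.491e-01) = 100.831467
iter 4: u=0.599768  f(a)=+2.842e-14  f'(a)=-1.491e-01  a ← 100.831467 − (+2.842e-14/-1.491e-01) = 100.831467
converged: |Δa| < 1e-12 after 4 iterations
sag = a·(cosh(S/(2a)) − 1) = 100.831467·(cosh(0.599768) − 1) = 18.685848
T_max/T_min = cosh(S/(2a)) = 1.185318

a=100.831 sag=18.686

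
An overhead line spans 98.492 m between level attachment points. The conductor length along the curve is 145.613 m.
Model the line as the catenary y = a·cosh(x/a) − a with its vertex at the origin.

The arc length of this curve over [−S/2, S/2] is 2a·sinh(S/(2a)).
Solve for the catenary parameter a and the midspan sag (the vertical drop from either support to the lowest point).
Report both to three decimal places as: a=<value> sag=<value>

seed: a₀ = √(S³/(24(L−S))) = √(98.492³/(24·47.121)) = 29.066221
iter 1: u=1.694269  f(a)=+7.244e+00  f'(a)=-4.274e+00  a ← 29.066221 − (+7.244e+00/-4.274e+00) = 30.761310
iter 2: u=1.600907  f(a)=+6.821e-01  f'(a)=-3.504e+00  a ← 30.761310 − (+6.821e-01/-3.504e+00) = 30.955983
iter 3: u=1.590839  f(a)=+7.434e-03  f'(a)=-3.428e+00  a ← 30.955983 − (+7.434e-03/-3.428e+00) = 30.958152
iter 4: u=1.590728  f(a)=+9.044e-07  f'(a)=-3.427e+00  a ← 30.958152 − (+9.044e-07/-3.427e+00) = 30.958152
iter 5: u=1.590728  f(a)=-2.842e-14  f'(a)=-3.427e+00  a ← 30.958152 − (-2.842e-14/-3.427e+00) = 30.958152
converged: |Δa| < 1e-12 after 5 iterations
sag = a·(cosh(S/(2a)) − 1) = 30.958152·(cosh(1.590728) − 1) = 48.156913
T_max/T_min = cosh(S/(2a)) = 2.555549

a=30.958 sag=48.157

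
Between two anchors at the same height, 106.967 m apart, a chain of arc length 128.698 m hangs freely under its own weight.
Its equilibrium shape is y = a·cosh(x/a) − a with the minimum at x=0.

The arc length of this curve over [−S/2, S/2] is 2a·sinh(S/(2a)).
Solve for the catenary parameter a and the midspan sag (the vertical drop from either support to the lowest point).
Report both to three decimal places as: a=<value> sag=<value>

a=49.855 sag=31.547

seed: a₀ = √(S³/(24(L−S))) = √(106.967³/(24·21.731)) = 48.442801
iter 1: u=1.104055  f(a)=+1.364e+00  f'(a)=-1.011e+00  a ← 48.442801 − (+1.364e+00/-1.011e+00) = 49.790947
iter 2: u=1.074161  f(a)=+5.899e-02  f'(a)=-9.256e-01  a ← 49.790947 − (+5.899e-02/-9.256e-01) = 49.854681
iter 3: u=1.072788  f(a)=+1.215e-04  f'(a)=-9.218e-01  a ← 49.854681 − (+1.215e-04/-9.218e-01) = 49.854813
iter 4: u=1.072785  f(a)=+5.175e-10  f'(a)=-9.218e-01  a ← 49.854813 − (+5.175e-10/-9.218e-01) = 49.854813
iter 5: u=1.072785  f(a)=-2.842e-14  f'(a)=-9.218e-01  a ← 49.854813 − (-2.842e-14/-9.218e-01) = 49.854813
converged: |Δa| < 1e-12 after 5 iterations
sag = a·(cosh(S/(2a)) − 1) = 49.854813·(cosh(1.072785) − 1) = 31.547252
T_max/T_min = cosh(S/(2a)) = 1.632782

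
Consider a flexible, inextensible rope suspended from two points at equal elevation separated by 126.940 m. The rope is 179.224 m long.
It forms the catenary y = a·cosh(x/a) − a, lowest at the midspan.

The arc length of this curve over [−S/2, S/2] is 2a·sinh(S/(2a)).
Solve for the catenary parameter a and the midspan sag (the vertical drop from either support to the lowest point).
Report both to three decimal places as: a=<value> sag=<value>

a=42.665 sag=56.585

seed: a₀ = √(S³/(24(L−S))) = √(126.940³/(24·52.284)) = 40.374552
iter 1: u=1.572030  f(a)=+6.854e+00  f'(a)=-3.289e+00  a ← 40.374552 − (+6.854e+00/-3.289e+00) = 42.458342
iter 2: u=1.494877  f(a)=+5.664e-01  f'(a)=-2.766e+00  a ← 42.458342 − (+5.664e-01/-2.766e+00) = 42.663093
iter 3: u=1.487703  f(a)=+4.637e-03  f'(a)=-2.721e+00  a ← 42.663093 − (+4.637e-03/-2.721e+00) = 42.664797
iter 4: u=1.487643  f(a)=+3.164e-07  f'(a)=-2.721e+00  a ← 42.664797 − (+3.164e-07/-2.721e+00) = 42.664797
iter 5: u=1.487643  f(a)=-2.842e-14  f'(a)=-2.721e+00  a ← 42.664797 − (-2.842e-14/-2.721e+00) = 42.664797
converged: |Δa| < 1e-12 after 5 iterations
sag = a·(cosh(S/(2a)) − 1) = 42.664797·(cosh(1.487643) − 1) = 56.585369
T_max/T_min = cosh(S/(2a)) = 2.326278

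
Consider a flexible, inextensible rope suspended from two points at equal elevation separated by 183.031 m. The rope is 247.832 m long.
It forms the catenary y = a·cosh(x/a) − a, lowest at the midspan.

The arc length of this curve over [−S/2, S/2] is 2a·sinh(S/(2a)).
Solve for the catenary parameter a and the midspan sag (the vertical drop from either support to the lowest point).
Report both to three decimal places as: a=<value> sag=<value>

seed: a₀ = √(S³/(24(L−S))) = √(183.031³/(24·64.801)) = 62.790003
iter 1: u=1.457485  f(a)=+7.241e+00  f'(a)=-2.537e+00  a ← 62.790003 − (+7.241e+00/-2.537e+00) = 65.644146
iter 2: u=1.394115  f(a)=+5.230e-01  f'(a)=-2.183e+00  a ← 65.644146 − (+5.230e-01/-2.183e+00) = 65.883761
iter 3: u=1.389045  f(a)=+3.198e-03  f'(a)=-2.156e+00  a ← 65.883761 − (+3.198e-03/-2.156e+00) = 65.885244
iter 4: u=1.389014  f(a)=+1.212e-07  f'(a)=-2.156e+00  a ← 65.885244 − (+1.212e-07/-2.156e+00) = 65.885244
iter 5: u=1.389014  f(a)=+2.842e-14  f'(a)=-2.156e+00  a ← 65.885244 − (+2.842e-14/-2.156e+00) = 65.885244
converged: |Δa| < 1e-12 after 5 iterations
sag = a·(cosh(S/(2a)) − 1) = 65.885244·(cosh(1.389014) − 1) = 74.457338
T_max/T_min = cosh(S/(2a)) = 2.130106

a=65.885 sag=74.457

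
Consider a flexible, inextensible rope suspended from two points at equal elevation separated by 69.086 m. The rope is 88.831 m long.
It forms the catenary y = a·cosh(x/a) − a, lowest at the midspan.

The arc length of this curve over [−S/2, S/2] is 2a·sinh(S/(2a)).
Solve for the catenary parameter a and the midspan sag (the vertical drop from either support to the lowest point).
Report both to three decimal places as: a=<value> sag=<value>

seed: a₀ = √(S³/(24(L−S))) = √(69.086³/(24·19.745)) = 26.378548
iter 1: u=1.309511  f(a)=+1.764e+00  f'(a)=-1.770e+00  a ← 26.378548 − (+1.764e+00/-1.770e+00) = 27.375017
iter 2: u=1.261844  f(a)=+1.049e-01  f'(a)=-1.565e+00  a ← 27.375017 − (+1.049e-01/-1.565e+00) = 27.442016
iter 3: u=1.258763  f(a)=+4.226e-04  f'(a)=-1.553e+00  a ← 27.442016 − (+4.226e-04/-1.553e+00) = 27.442288
iter 4: u=1.258751  f(a)=+6.922e-09  f'(a)=-1.553e+00  a ← 27.442288 − (+6.922e-09/-1.553e+00) = 27.442288
iter 5: u=1.258751  f(a)=+0.000e+00  f'(a)=-1.553e+00  a ← 27.442288 − (+0.000e+00/-1.553e+00) = 27.442288
converged: |Δa| < 1e-12 after 5 iterations
sag = a·(cosh(S/(2a)) − 1) = 27.442288·(cosh(1.258751) − 1) = 24.767058
T_max/T_min = cosh(S/(2a)) = 1.902514

a=27.442 sag=24.767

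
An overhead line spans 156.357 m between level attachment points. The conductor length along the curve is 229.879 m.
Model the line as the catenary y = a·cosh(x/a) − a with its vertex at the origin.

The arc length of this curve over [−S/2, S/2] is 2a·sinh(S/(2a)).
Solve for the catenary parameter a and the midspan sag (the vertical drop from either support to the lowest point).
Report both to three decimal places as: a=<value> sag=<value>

seed: a₀ = √(S³/(24(L−S))) = √(156.357³/(24·73.522)) = 46.543787
iter 1: u=1.679676  f(a)=+1.110e+01  f'(a)=-4.145e+00  a ← 46.543787 − (+1.110e+01/-4.145e+00) = 49.220621
iter 2: u=1.588328  f(a)=+1.029e+00  f'(a)=-3.409e+00  a ← 49.220621 − (+1.029e+00/-3.409e+00) = 49.522550
iter 3: u=1.578644  f(a)=+1.085e-02  f'(a)=-3.337e+00  a ← 49.522550 − (+1.085e-02/-3.337e+00) = 49.525803
iter 4: u=1.578541  f(a)=+1.236e-06  f'(a)=-3.337e+00  a ← 49.525803 − (+1.236e-06/-3.337e+00) = 49.525803
iter 5: u=1.578541  f(a)=+0.000e+00  f'(a)=-3.337e+00  a ← 49.525803 − (+0.000e+00/-3.337e+00) = 49.525803
converged: |Δa| < 1e-12 after 5 iterations
sag = a·(cosh(S/(2a)) − 1) = 49.525803·(cosh(1.578541) − 1) = 75.629675
T_max/T_min = cosh(S/(2a)) = 2.527076

a=49.526 sag=75.630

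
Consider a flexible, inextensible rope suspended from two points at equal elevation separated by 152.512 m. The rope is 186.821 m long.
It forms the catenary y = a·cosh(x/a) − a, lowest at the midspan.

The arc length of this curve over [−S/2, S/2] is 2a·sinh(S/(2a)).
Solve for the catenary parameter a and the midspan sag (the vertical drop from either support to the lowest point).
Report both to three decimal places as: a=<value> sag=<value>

seed: a₀ = √(S³/(24(L−S))) = √(152.512³/(24·34.309)) = 65.636645
iter 1: u=1.161790  f(a)=+2.391e+00  f'(a)=-1.194e+00  a ← 65.636645 − (+2.391e+00/-1.194e+00) = 67.640211
iter 2: u=1.127377  f(a)=+1.139e-01  f'(a)=-1.082e+00  a ← 67.640211 − (+1.139e-01/-1.082e+00) = 67.745412
iter 3: u=1.125626  f(a)=+2.867e-04  f'(a)=-1.077e+00  a ← 67.745412 − (+2.867e-04/-1.077e+00) = 67.745678
iter 4: u=1.125622  f(a)=+1.828e-09  f'(a)=-1.077e+00  a ← 67.745678 − (+1.828e-09/-1.077e+00) = 67.745678
iter 5: u=1.125622  f(a)=+0.000e+00  f'(a)=-1.077e+00  a ← 67.745678 − (+0.000e+00/-1.077e+00) = 67.745678
converged: |Δa| < 1e-12 after 5 iterations
sag = a·(cosh(S/(2a)) − 1) = 67.745678·(cosh(1.125622) − 1) = 47.644956
T_max/T_min = cosh(S/(2a)) = 1.703291

a=67.746 sag=47.645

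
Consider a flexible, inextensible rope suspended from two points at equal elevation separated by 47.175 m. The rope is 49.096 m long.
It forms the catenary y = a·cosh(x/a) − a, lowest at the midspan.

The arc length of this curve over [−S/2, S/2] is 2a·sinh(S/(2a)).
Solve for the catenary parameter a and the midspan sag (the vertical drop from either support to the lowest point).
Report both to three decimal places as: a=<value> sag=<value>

seed: a₀ = √(S³/(24(L−S))) = √(47.175³/(24·1.921)) = 47.719794
iter 1: u=0.494292  f(a)=+2.360e-02  f'(a)=-8.250e-02  a ← 47.719794 − (+2.360e-02/-8.250e-02) = 48.005921
iter 2: u=0.491346  f(a)=+2.140e-04  f'(a)=-8.101e-02  a ← 48.005921 − (+2.140e-04/-8.101e-02) = 48.008563
iter 3: u=0.491319  f(a)=+1.794e-08  f'(a)=-8.099e-02  a ← 48.008563 − (+1.794e-08/-8.099e-02) = 48.008563
iter 4: u=0.491319  f(a)=+0.000e+00  f'(a)=-8.099e-02  a ← 48.008563 − (+0.000e+00/-8.099e-02) = 48.008563
converged: |Δa| < 1e-12 after 4 iterations
sag = a·(cosh(S/(2a)) − 1) = 48.008563·(cosh(0.491319) − 1) = 5.911994
T_max/T_min = cosh(S/(2a)) = 1.123145

a=48.009 sag=5.912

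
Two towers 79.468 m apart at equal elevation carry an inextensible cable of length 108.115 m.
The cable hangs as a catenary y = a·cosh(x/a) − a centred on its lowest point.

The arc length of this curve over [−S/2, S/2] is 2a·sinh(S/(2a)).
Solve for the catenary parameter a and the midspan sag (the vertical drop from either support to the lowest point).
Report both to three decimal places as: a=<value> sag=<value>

seed: a₀ = √(S³/(24(L−S))) = √(79.468³/(24·28.647)) = 27.017380
iter 1: u=1.470683  f(a)=+3.262e+00  f'(a)=-2.616e+00  a ← 27.017380 − (+3.262e+00/-2.616e+00) = 28.264410
iter 2: u=1.405796  f(a)=+2.395e-01  f'(a)=-2.245e+00  a ← 28.264410 − (+2.395e-01/-2.245e+00) = 28.371081
iter 3: u=1.400511  f(a)=+1.516e-03  f'(a)=-2.217e+00  a ← 28.371081 − (+1.516e-03/-2.217e+00) = 28.371765
iter 4: u=1.400477  f(a)=+6.164e-08  f'(a)=-2.216e+00  a ← 28.371765 − (+6.164e-08/-2.216e+00) = 28.371765
iter 5: u=1.400477  f(a)=+1.421e-14  f'(a)=-2.216e+00  a ← 28.371765 − (+1.421e-14/-2.216e+00) = 28.371765
converged: |Δa| < 1e-12 after 5 iterations
sag = a·(cosh(S/(2a)) − 1) = 28.371765·(cosh(1.400477) − 1) = 32.678791
T_max/T_min = cosh(S/(2a)) = 2.151807

a=28.372 sag=32.679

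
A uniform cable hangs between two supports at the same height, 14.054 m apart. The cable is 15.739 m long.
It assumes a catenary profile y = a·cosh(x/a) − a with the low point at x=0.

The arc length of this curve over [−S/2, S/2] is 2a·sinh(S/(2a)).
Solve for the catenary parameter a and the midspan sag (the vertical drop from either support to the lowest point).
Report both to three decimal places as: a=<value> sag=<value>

seed: a₀ = √(S³/(24(L−S))) = √(14.054³/(24·1.685)) = 8.285035
iter 1: u=0.848156  f(a)=+6.166e-02  f'(a)=-4.368e-01  a ← 8.285035 − (+6.166e-02/-4.368e-01) = 8.426194
iter 2: u=0.833947  f(a)=+1.611e-03  f'(a)=-4.142e-01  a ← 8.426194 − (+1.611e-03/-4.142e-01) = 8.430083
iter 3: u=0.833562  f(a)=+1.165e-06  f'(a)=-4.136e-01  a ← 8.430083 − (+1.165e-06/-4.136e-01) = 8.430086
iter 4: u=0.833562  f(a)=+6.111e-13  f'(a)=-4.136e-01  a ← 8.430086 − (+6.111e-13/-4.136e-01) = 8.430086
converged: |Δa| < 1e-12 after 4 iterations
sag = a·(cosh(S/(2a)) − 1) = 8.430086·(cosh(0.833562) − 1) = 3.102276
T_max/T_min = cosh(S/(2a)) = 1.368001

a=8.430 sag=3.102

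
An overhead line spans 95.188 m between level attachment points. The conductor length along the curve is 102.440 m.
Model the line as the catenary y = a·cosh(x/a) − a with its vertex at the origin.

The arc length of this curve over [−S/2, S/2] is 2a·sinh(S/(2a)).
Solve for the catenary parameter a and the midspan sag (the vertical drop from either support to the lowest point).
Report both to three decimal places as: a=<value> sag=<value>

a=71.185 sag=16.512

seed: a₀ = √(S³/(24(L−S))) = √(95.188³/(24·7.252)) = 70.394509
iter 1: u=0.676104  f(a)=+1.676e-01  f'(a)=-2.156e-01  a ← 70.394509 − (+1.676e-01/-2.156e-01) = 71.171672
iter 2: u=0.668721  f(a)=+2.815e-03  f'(a)=-2.084e-01  a ← 71.171672 − (+2.815e-03/-2.084e-01) = 71.185180
iter 3: u=0.668594  f(a)=+8.249e-07  f'(a)=-2.083e-01  a ← 71.185180 − (+8.249e-07/-2.083e-01) = 71.185184
iter 4: u=0.668594  f(a)=+4.263e-14  f'(a)=-2.083e-01  a ← 71.185184 − (+4.263e-14/-2.083e-01) = 71.185184
converged: |Δa| < 1e-12 after 4 iterations
sag = a·(cosh(S/(2a)) − 1) = 71.185184·(cosh(0.668594) − 1) = 16.512130
T_max/T_min = cosh(S/(2a)) = 1.231960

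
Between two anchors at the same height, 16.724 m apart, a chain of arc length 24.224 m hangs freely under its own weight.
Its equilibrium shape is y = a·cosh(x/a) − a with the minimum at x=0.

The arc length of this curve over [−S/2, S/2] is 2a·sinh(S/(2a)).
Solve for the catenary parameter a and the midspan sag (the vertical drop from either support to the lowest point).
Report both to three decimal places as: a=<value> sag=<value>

a=5.410 sag=7.855

seed: a₀ = √(S³/(24(L−S))) = √(16.724³/(24·7.500)) = 5.097697
iter 1: u=1.640349  f(a)=+1.076e+00  f'(a)=-3.814e+00  a ← 5.097697 − (+1.076e+00/-3.814e+00) = 5.379835
iter 2: u=1.554323  f(a)=+9.580e-02  f'(a)=-3.163e+00  a ← 5.379835 − (+9.580e-02/-3.163e+00) = 5.410126
iter 3: u=1.545620  f(a)=+9.232e-04  f'(a)=-3.102e+00  a ← 5.410126 − (+9.232e-04/-3.102e+00) = 5.410424
iter 4: u=1.545535  f(a)=+8.754e-08  f'(a)=-3.102e+00  a ← 5.410424 − (+8.754e-08/-3.102e+00) = 5.410424
iter 5: u=1.545535  f(a)=+3.553e-15  f'(a)=-3.102e+00  a ← 5.410424 − (+3.553e-15/-3.102e+00) = 5.410424
converged: |Δa| < 1e-12 after 5 iterations
sag = a·(cosh(S/(2a)) − 1) = 5.410424·(cosh(1.545535) − 1) = 7.855066
T_max/T_min = cosh(S/(2a)) = 2.451839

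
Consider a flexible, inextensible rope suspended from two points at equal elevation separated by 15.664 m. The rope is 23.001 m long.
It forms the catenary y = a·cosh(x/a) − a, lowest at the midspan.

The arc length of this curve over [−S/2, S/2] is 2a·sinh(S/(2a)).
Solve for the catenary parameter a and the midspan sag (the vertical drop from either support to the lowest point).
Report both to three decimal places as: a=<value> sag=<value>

a=4.970 sag=7.558

seed: a₀ = √(S³/(24(L−S))) = √(15.664³/(24·7.337)) = 4.671853
iter 1: u=1.676423  f(a)=+1.103e+00  f'(a)=-4.117e+00  a ← 4.671853 − (+1.103e+00/-4.117e+00) = 4.939702
iter 2: u=1.585521  f(a)=+1.019e-01  f'(a)=-3.388e+00  a ← 4.939702 − (+1.019e-01/-3.388e+00) = 4.969792
iter 3: u=1.575921  f(a)=+1.067e-03  f'(a)=-3.317e+00  a ← 4.969792 − (+1.067e-03/-3.317e+00) = 4.970114
iter 4: u=1.575819  f(a)=+1.197e-07  f'(a)=-3.317e+00  a ← 4.970114 − (+1.197e-07/-3.317e+00) = 4.970114
iter 5: u=1.575819  f(a)=-3.553e-15  f'(a)=-3.317e+00  a ← 4.970114 − (-3.553e-15/-3.317e+00) = 4.970114
converged: |Δa| < 1e-12 after 5 iterations
sag = a·(cosh(S/(2a)) − 1) = 4.970114·(cosh(1.575819) − 1) = 7.558395
T_max/T_min = cosh(S/(2a)) = 2.520769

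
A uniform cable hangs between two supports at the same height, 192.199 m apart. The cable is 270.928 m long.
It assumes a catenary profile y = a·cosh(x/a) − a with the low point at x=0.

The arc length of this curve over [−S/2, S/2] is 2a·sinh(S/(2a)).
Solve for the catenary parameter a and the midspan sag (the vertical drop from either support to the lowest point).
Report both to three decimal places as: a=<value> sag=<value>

a=64.759 sag=85.389

seed: a₀ = √(S³/(24(L−S))) = √(192.199³/(24·78.729)) = 61.299043
iter 1: u=1.567716  f(a)=+1.026e+01  f'(a)=-3.258e+00  a ← 61.299043 − (+1.026e+01/-3.258e+00) = 64.448406
iter 2: u=1.491107  f(a)=+8.438e-01  f'(a)=-2.742e+00  a ← 64.448406 − (+8.438e-01/-2.742e+00) = 64.756094
iter 3: u=1.484022  f(a)=+6.836e-03  f'(a)=-2.698e+00  a ← 64.756094 − (+6.836e-03/-2.698e+00) = 64.758627
iter 4: u=1.483964  f(a)=+4.567e-07  f'(a)=-2.698e+00  a ← 64.758627 − (+4.567e-07/-2.698e+00) = 64.758627
iter 5: u=1.483964  f(a)=+5.684e-14  f'(a)=-2.698e+00  a ← 64.758627 − (+5.684e-14/-2.698e+00) = 64.758627
converged: |Δa| < 1e-12 after 5 iterations
sag = a·(cosh(S/(2a)) − 1) = 64.758627·(cosh(1.483964) − 1) = 85.388551
T_max/T_min = cosh(S/(2a)) = 2.318566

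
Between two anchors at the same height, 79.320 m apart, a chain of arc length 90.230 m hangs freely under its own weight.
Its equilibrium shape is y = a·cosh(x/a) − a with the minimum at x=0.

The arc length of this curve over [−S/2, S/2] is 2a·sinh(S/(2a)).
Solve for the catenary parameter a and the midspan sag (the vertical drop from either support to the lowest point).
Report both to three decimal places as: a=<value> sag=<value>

seed: a₀ = √(S³/(24(L−S))) = √(79.320³/(24·10.910)) = 43.657218
iter 1: u=0.908441  f(a)=+4.591e-01  f'(a)=-5.423e-01  a ← 43.657218 − (+4.591e-01/-5.423e-01) = 44.503877
iter 2: u=0.891158  f(a)=+1.370e-02  f'(a)=-5.104e-01  a ← 44.503877 − (+1.370e-02/-5.104e-01) = 44.530714
iter 3: u=0.890621  f(a)=+1.302e-05  f'(a)=-5.094e-01  a ← 44.530714 − (+1.302e-05/-5.094e-01) = 44.530739
iter 4: u=0.890621  f(a)=+1.178e-11  f'(a)=-5.094e-01  a ← 44.530739 − (+1.178e-11/-5.094e-01) = 44.530739
converged: |Δa| < 1e-12 after 4 iterations
sag = a·(cosh(S/(2a)) − 1) = 44.530739·(cosh(0.890621) − 1) = 18.859717
T_max/T_min = cosh(S/(2a)) = 1.423521

a=44.531 sag=18.860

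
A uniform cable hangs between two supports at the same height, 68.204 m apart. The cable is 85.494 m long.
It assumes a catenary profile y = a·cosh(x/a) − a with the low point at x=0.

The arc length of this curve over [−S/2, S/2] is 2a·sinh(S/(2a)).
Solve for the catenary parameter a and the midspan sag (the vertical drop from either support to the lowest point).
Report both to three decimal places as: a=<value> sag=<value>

seed: a₀ = √(S³/(24(L−S))) = √(68.204³/(24·17.290)) = 27.651052
iter 1: u=1.233298  f(a)=+1.364e+00  f'(a)=-1.451e+00  a ← 27.651052 − (+1.364e+00/-1.451e+00) = 28.590514
iter 2: u=1.192773  f(a)=+7.258e-02  f'(a)=-1.301e+00  a ← 28.590514 − (+7.258e-02/-1.301e+00) = 28.646313
iter 3: u=1.190450  f(a)=+2.312e-04  f'(a)=-1.292e+00  a ← 28.646313 − (+2.312e-04/-1.292e+00) = 28.646492
iter 4: u=1.190442  f(a)=+2.362e-09  f'(a)=-1.292e+00  a ← 28.646492 − (+2.362e-09/-1.292e+00) = 28.646492
iter 5: u=1.190442  f(a)=-1.421e-14  f'(a)=-1.292e+00  a ← 28.646492 − (-1.421e-14/-1.292e+00) = 28.646492
converged: |Δa| < 1e-12 after 5 iterations
sag = a·(cosh(S/(2a)) − 1) = 28.646492·(cosh(1.190442) − 1) = 22.811525
T_max/T_min = cosh(S/(2a)) = 1.796311

a=28.646 sag=22.812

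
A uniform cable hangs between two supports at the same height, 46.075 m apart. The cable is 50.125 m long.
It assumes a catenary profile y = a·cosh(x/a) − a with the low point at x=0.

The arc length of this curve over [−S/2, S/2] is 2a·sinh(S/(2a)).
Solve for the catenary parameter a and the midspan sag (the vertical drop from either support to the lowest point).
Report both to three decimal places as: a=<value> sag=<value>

a=32.132 sag=8.618

seed: a₀ = √(S³/(24(L−S))) = √(46.075³/(24·4.050)) = 31.722316
iter 1: u=0.726224  f(a)=+1.081e-01  f'(a)=-2.691e-01  a ← 31.722316 − (+1.081e-01/-2.691e-01) = 32.124264
iter 2: u=0.717137  f(a)=+2.090e-03  f'(a)=-2.588e-01  a ← 32.124264 − (+2.090e-03/-2.588e-01) = 32.132341
iter 3: u=0.716957  f(a)=+8.145e-07  f'(a)=-2.586e-01  a ← 32.132341 − (+8.145e-07/-2.586e-01) = 32.132344
iter 4: u=0.716957  f(a)=+1.137e-13  f'(a)=-2.586e-01  a ← 32.132344 − (+1.137e-13/-2.586e-01) = 32.132344
converged: |Δa| < 1e-12 after 4 iterations
sag = a·(cosh(S/(2a)) − 1) = 32.132344·(cosh(0.716957) − 1) = 8.618318
T_max/T_min = cosh(S/(2a)) = 1.268213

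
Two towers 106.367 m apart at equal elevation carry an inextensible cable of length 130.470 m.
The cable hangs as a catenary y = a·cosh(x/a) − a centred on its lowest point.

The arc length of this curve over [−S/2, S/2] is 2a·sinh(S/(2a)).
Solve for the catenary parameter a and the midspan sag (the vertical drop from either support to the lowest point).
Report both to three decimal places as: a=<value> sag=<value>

a=47.087 sag=33.367

seed: a₀ = √(S³/(24(L−S))) = √(106.367³/(24·24.103)) = 45.610958
iter 1: u=1.166025  f(a)=+1.693e+00  f'(a)=-1.208e+00  a ← 45.610958 − (+1.693e+00/-1.208e+00) = 47.012405
iter 2: u=1.131265  f(a)=+8.114e-02  f'(a)=-1.094e+00  a ← 47.012405 − (+8.114e-02/-1.094e+00) = 47.086544
iter 3: u=1.129484  f(a)=+2.073e-04  f'(a)=-1.089e+00  a ← 47.086544 − (+2.073e-04/-1.089e+00) = 47.086735
iter 4: u=1.129479  f(a)=+1.360e-09  f'(a)=-1.089e+00  a ← 47.086735 − (+1.360e-09/-1.089e+00) = 47.086735
iter 5: u=1.129479  f(a)=+0.000e+00  f'(a)=-1.089e+00  a ← 47.086735 − (+0.000e+00/-1.089e+00) = 47.086735
converged: |Δa| < 1e-12 after 5 iterations
sag = a·(cosh(S/(2a)) − 1) = 47.086735·(cosh(1.129479) − 1) = 33.366766
T_max/T_min = cosh(S/(2a)) = 1.708623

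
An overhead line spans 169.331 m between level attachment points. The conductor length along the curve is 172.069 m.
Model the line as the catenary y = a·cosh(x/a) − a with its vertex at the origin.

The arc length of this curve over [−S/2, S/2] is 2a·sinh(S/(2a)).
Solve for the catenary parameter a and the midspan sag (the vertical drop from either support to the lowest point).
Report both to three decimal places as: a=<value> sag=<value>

a=272.477 sag=13.260

seed: a₀ = √(S³/(24(L−S))) = √(169.331³/(24·2.738)) = 271.820600
iter 1: u=0.311476  f(a)=+1.331e-02  f'(a)=-2.034e-02  a ← 271.820600 − (+1.331e-02/-2.034e-02) = 272.475035
iter 2: u=0.310728  f(a)=+4.823e-05  f'(a)=-2.019e-02  a ← 272.475035 − (+4.823e-05/-2.019e-02) = 272.477423
iter 3: u=0.310725  f(a)=+6.382e-10  f'(a)=-2.019e-02  a ← 272.477423 − (+6.382e-10/-2.019e-02) = 272.477423
iter 4: u=0.310725  f(a)=+2.842e-14  f'(a)=-2.019e-02  a ← 272.477423 − (+2.842e-14/-2.019e-02) = 272.477423
converged: |Δa| < 1e-12 after 4 iterations
sag = a·(cosh(S/(2a)) − 1) = 272.477423·(cosh(0.310725) − 1) = 13.260011
T_max/T_min = cosh(S/(2a)) = 1.048665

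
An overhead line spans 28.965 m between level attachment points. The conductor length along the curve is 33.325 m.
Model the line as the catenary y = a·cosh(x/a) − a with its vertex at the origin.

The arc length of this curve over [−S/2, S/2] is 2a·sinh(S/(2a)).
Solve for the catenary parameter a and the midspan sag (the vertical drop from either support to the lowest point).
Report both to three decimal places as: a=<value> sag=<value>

a=15.572 sag=7.234

seed: a₀ = √(S³/(24(L−S))) = √(28.965³/(24·4.360)) = 15.239174
iter 1: u=0.950347  f(a)=+2.012e-01  f'(a)=-6.256e-01  a ← 15.239174 − (+2.012e-01/-6.256e-01) = 15.560755
iter 2: u=0.930707  f(a)=+6.544e-03  f'(a)=-5.855e-01  a ← 15.560755 − (+6.544e-03/-5.855e-01) = 15.571933
iter 3: u=0.930039  f(a)=+7.441e-06  f'(a)=-5.842e-01  a ← 15.571933 − (+7.441e-06/-5.842e-01) = 15.571946
iter 4: u=0.930038  f(a)=+9.642e-12  f'(a)=-5.841e-01  a ← 15.571946 − (+9.642e-12/-5.841e-01) = 15.571946
iter 5: u=0.930038  f(a)=+0.000e+00  f'(a)=-5.841e-01  a ← 15.571946 − (+0.000e+00/-5.841e-01) = 15.571946
converged: |Δa| < 1e-12 after 5 iterations
sag = a·(cosh(S/(2a)) − 1) = 15.571946·(cosh(0.930038) − 1) = 7.234290
T_max/T_min = cosh(S/(2a)) = 1.464572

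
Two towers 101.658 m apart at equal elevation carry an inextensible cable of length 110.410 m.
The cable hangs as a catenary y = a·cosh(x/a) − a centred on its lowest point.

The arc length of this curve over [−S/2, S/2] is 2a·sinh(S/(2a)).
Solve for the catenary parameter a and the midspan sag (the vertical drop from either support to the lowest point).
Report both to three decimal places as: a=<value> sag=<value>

seed: a₀ = √(S³/(24(L−S))) = √(101.658³/(24·8.752)) = 70.721761
iter 1: u=0.718718  f(a)=+2.288e-01  f'(a)=-2.605e-01  a ← 70.721761 − (+2.288e-01/-2.605e-01) = 71.600149
iter 2: u=0.709901  f(a)=+4.333e-03  f'(a)=-2.507e-01  a ← 71.600149 − (+4.333e-03/-2.507e-01) = 71.617431
iter 3: u=0.709729  f(a)=+1.620e-06  f'(a)=-2.506e-01  a ← 71.617431 − (+1.620e-06/-2.506e-01) = 71.617437
iter 4: u=0.709729  f(a)=+2.132e-13  f'(a)=-2.506e-01  a ← 71.617437 − (+2.132e-13/-2.506e-01) = 71.617437
converged: |Δa| < 1e-12 after 4 iterations
sag = a·(cosh(S/(2a)) − 1) = 71.617437·(cosh(0.709729) − 1) = 18.807390
T_max/T_min = cosh(S/(2a)) = 1.262609

a=71.617 sag=18.807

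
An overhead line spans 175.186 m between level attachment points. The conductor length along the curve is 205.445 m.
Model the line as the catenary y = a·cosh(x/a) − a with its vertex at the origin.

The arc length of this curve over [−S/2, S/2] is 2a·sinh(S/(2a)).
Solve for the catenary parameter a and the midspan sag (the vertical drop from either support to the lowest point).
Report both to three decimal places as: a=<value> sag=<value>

seed: a₀ = √(S³/(24(L−S))) = √(175.186³/(24·30.259)) = 86.043128
iter 1: u=1.018013  f(a)=+1.607e+00  f'(a)=-7.790e-01  a ← 86.043128 − (+1.607e+00/-7.790e-01) = 88.106318
iter 2: u=0.994174  f(a)=+5.962e-02  f'(a)=-7.222e-01  a ← 88.106318 − (+5.962e-02/-7.222e-01) = 88.188881
iter 3: u=0.993243  f(a)=+8.906e-05  f'(a)=-7.200e-01  a ← 88.188881 − (+8.906e-05/-7.200e-01) = 88.189005
iter 4: u=0.993242  f(a)=+1.994e-10  f'(a)=-7.200e-01  a ← 88.189005 − (+1.994e-10/-7.200e-01) = 88.189005
iter 5: u=0.993242  f(a)=-5.684e-14  f'(a)=-7.200e-01  a ← 88.189005 − (-5.684e-14/-7.200e-01) = 88.189005
converged: |Δa| < 1e-12 after 5 iterations
sag = a·(cosh(S/(2a)) − 1) = 88.189005·(cosh(0.993242) − 1) = 47.196417
T_max/T_min = cosh(S/(2a)) = 1.535173

a=88.189 sag=47.196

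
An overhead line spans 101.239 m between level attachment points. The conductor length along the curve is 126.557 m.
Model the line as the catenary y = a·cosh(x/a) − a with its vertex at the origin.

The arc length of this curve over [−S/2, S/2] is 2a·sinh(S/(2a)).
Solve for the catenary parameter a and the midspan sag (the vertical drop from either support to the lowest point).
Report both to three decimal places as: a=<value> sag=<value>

a=42.793 sag=33.597

seed: a₀ = √(S³/(24(L−S))) = √(101.239³/(24·25.318)) = 41.323914
iter 1: u=1.224944  f(a)=+1.969e+00  f'(a)=-1.419e+00  a ← 41.323914 − (+1.969e+00/-1.419e+00) = 42.711015
iter 2: u=1.185163  f(a)=+1.035e-01  f'(a)=-1.274e+00  a ← 42.711015 − (+1.035e-01/-1.274e+00) = 42.792252
iter 3: u=1.182913  f(a)=+3.209e-04  f'(a)=-1.266e+00  a ← 42.792252 − (+3.209e-04/-1.266e+00) = 42.792506
iter 4: u=1.182906  f(a)=+3.108e-09  f'(a)=-1.266e+00  a ← 42.792506 − (+3.108e-09/-1.266e+00) = 42.792506
iter 5: u=1.182906  f(a)=-1.421e-14  f'(a)=-1.266e+00  a ← 42.792506 − (-1.421e-14/-1.266e+00) = 42.792506
converged: |Δa| < 1e-12 after 5 iterations
sag = a·(cosh(S/(2a)) − 1) = 42.792506·(cosh(1.182906) − 1) = 33.597069
T_max/T_min = cosh(S/(2a)) = 1.785116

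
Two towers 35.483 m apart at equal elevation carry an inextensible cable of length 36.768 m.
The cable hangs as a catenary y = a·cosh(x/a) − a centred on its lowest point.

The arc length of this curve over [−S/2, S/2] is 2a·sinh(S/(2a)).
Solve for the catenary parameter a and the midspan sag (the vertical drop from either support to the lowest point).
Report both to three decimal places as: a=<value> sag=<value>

seed: a₀ = √(S³/(24(L−S))) = √(35.483³/(24·1.285)) = 38.060397
iter 1: u=0.466141  f(a)=+1.403e-02  f'(a)=-6.900e-02  a ← 38.060397 − (+1.403e-02/-6.900e-02) = 38.263767
iter 2: u=0.463663  f(a)=+1.133e-04  f'(a)=-6.789e-02  a ← 38.263767 − (+1.133e-04/-6.789e-02) = 38.265436
iter 3: u=0.463643  f(a)=+7.514e-09  f'(a)=-6.788e-02  a ← 38.265436 − (+7.514e-09/-6.788e-02) = 38.265436
iter 4: u=0.463643  f(a)=+0.000e+00  f'(a)=-6.788e-02  a ← 38.265436 − (+0.000e+00/-6.788e-02) = 38.265436
converged: |Δa| < 1e-12 after 4 iterations
sag = a·(cosh(S/(2a)) − 1) = 38.265436·(cosh(0.463643) − 1) = 4.187067
T_max/T_min = cosh(S/(2a)) = 1.109422

a=38.265 sag=4.187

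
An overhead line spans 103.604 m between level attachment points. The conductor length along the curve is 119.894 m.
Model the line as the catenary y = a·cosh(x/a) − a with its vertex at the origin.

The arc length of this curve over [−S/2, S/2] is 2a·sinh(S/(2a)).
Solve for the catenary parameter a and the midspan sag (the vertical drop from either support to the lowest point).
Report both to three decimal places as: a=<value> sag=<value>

seed: a₀ = √(S³/(24(L−S))) = √(103.604³/(24·16.290)) = 53.333320
iter 1: u=0.971288  f(a)=+7.859e-01  f'(a)=-6.705e-01  a ← 53.333320 − (+7.859e-01/-6.705e-01) = 54.505444
iter 2: u=0.950400  f(a)=+2.665e-02  f'(a)=-6.257e-01  a ← 54.505444 − (+2.665e-02/-6.257e-01) = 54.548044
iter 3: u=0.949658  f(a)=+3.305e-05  f'(a)=-6.241e-01  a ← 54.548044 − (+3.305e-05/-6.241e-01) = 54.548097
iter 4: u=0.949657  f(a)=+5.095e-11  f'(a)=-6.241e-01  a ← 54.548097 − (+5.095e-11/-6.241e-01) = 54.548097
iter 5: u=0.949657  f(a)=-1.421e-14  f'(a)=-6.241e-01  a ← 54.548097 − (-1.421e-14/-6.241e-01) = 54.548097
converged: |Δa| < 1e-12 after 5 iterations
sag = a·(cosh(S/(2a)) − 1) = 54.548097·(cosh(0.949657) − 1) = 26.502120
T_max/T_min = cosh(S/(2a)) = 1.485849

a=54.548 sag=26.502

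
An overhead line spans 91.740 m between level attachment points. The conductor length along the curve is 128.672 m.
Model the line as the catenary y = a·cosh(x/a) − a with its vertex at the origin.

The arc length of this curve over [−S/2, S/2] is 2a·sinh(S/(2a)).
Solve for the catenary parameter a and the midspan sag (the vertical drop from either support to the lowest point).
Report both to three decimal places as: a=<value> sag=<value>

seed: a₀ = √(S³/(24(L−S))) = √(91.740³/(24·36.932)) = 29.514204
iter 1: u=1.554167  f(a)=+4.726e+00  f'(a)=-3.162e+00  a ← 29.514204 − (+4.726e+00/-3.162e+00) = 31.008857
iter 2: u=1.479255  f(a)=+3.827e-01  f'(a)=-2.669e+00  a ← 31.008857 − (+3.827e-01/-2.669e+00) = 31.152268
iter 3: u=1.472445  f(a)=+2.999e-03  f'(a)=-2.627e+00  a ← 31.152268 − (+2.999e-03/-2.627e+00) = 31.153410
iter 4: u=1.472391  f(a)=+1.873e-07  f'(a)=-2.627e+00  a ← 31.153410 − (+1.873e-07/-2.627e+00) = 31.153410
iter 5: u=1.472391  f(a)=+2.842e-14  f'(a)=-2.627e+00  a ← 31.153410 − (+2.842e-14/-2.627e+00) = 31.153410
converged: |Δa| < 1e-12 after 5 iterations
sag = a·(cosh(S/(2a)) − 1) = 31.153410·(cosh(1.472391) − 1) = 40.328447
T_max/T_min = cosh(S/(2a)) = 2.294511

a=31.153 sag=40.328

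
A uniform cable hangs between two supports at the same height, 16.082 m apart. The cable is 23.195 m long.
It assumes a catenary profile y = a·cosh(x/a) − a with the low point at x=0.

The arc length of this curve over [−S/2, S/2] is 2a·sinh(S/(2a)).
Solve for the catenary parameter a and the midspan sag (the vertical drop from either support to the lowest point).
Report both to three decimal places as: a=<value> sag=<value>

seed: a₀ = √(S³/(24(L−S))) = √(16.082³/(24·7.113)) = 4.936033
iter 1: u=1.629041  f(a)=+1.006e+00  f'(a)=-3.723e+00  a ← 4.936033 − (+1.006e+00/-3.723e+00) = 5.206160
iter 2: u=1.544516  f(a)=+8.846e-02  f'(a)=-3.094e+00  a ← 5.206160 − (+8.846e-02/-3.094e+00) = 5.234746
iter 3: u=1.536082  f(a)=+8.302e-04  f'(a)=-3.037e+00  a ← 5.234746 − (+8.302e-04/-3.037e+00) = 5.235020
iter 4: u=1.536002  f(a)=+7.463e-08  f'(a)=-3.036e+00  a ← 5.235020 − (+7.463e-08/-3.036e+00) = 5.235020
iter 5: u=1.536002  f(a)=-7.105e-15  f'(a)=-3.036e+00  a ← 5.235020 − (-7.105e-15/-3.036e+00) = 5.235020
converged: |Δa| < 1e-12 after 5 iterations
sag = a·(cosh(S/(2a)) − 1) = 5.235020·(cosh(1.536002) − 1) = 7.489266
T_max/T_min = cosh(S/(2a)) = 2.430609

a=5.235 sag=7.489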